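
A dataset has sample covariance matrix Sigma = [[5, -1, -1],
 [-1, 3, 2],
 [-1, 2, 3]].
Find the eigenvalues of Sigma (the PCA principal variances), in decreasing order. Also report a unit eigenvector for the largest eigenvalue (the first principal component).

Step 1 — characteristic polynomial p(λ) = det(λI - Sigma) = λ³ - tr·λ² + c_1·λ - det, where tr = trace, c_1 = sum of the principal 2×2 minors, det = det(Sigma):
  tr = 5 + 3 + 3 = 11,
  c_1 = (5·3 - (-1)²) + (5·3 - (-1)²) + (3·3 - (2)²) = 14 + 14 + 5 = 33,
  det = 5·(3·3 - (2)²) - (-1)·((-1)·3 - (2)·(-1)) + (-1)·((-1)·(2) - 3·(-1)) = 5·(5) - (-1)·(-1) + (-1)·(1) = 23.
  So p(λ) = λ³ - 11λ² + 33λ - 23.
Step 2 — look for an integer root (rational root theorem: any rational root is an integer divisor of 23). Testing λ = 1:
  p(1) = 1 - 11 + 33 - 23 = 0  ✓
  Dividing out (λ - 1): p(λ) = (λ - 1)(λ² - 10λ + 23).
Step 3 — remaining eigenvalues from the quadratic λ² - 10λ + 23 = 0:
  Δ = 10² - 4·23 = 100 - 92 = 8,  λ = (10 ± √8)/2 = (10 ± 2.8284)/2 ≈ 6.4142 or 3.5858.
  Sorted: λ_1 = 6.4142,  λ_2 = 3.5858,  λ_3 = 1  (check: sum = 11 = tr ✓).

Step 4 — unit eigenvector for λ_1 ≈ 6.4142: v spans the null space of (Sigma - λ_1 I), whose rows are
  r_1 = (-1.4142, -1, -1),  r_2 = (-1, -3.4142, 2),  r_3 = (-1, 2, -3.4142).
  v is orthogonal to every row, so take v ∝ r_1 × r_2 = ((-1)·(2) - (-1)·(-3.4142), (-1)·(-1) - (-1.4142)·(2), (-1.4142)·(-3.4142) - (-1)·(-1)) ≈ (-5.4142, 3.8284, 3.8284).
  Rescale (multiply by -1 so the first nonzero entry is positive): u = (5.4142, -3.8284, -3.8284).
  ||u|| = √((5.4142)² + (-3.8284)² + (-3.8284)²) = √(58.6274) ≈ 7.6569,  v_1 = u/||u|| ≈ (0.7071, -0.5, -0.5) (||v_1|| = 1).

λ_1 = 6.4142,  λ_2 = 3.5858,  λ_3 = 1;  v_1 ≈ (0.7071, -0.5, -0.5)


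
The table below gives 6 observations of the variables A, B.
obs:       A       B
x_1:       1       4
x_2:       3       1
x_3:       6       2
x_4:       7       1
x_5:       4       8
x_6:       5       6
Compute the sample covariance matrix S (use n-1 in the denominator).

Step 1 — column means:
  mean(A) = (1 + 3 + 6 + 7 + 4 + 5) / 6 = 26/6 = 4.3333
  mean(B) = (4 + 1 + 2 + 1 + 8 + 6) / 6 = 22/6 = 3.6667

Step 2 — sample covariance S[i,j] = (1/(n-1)) · Σ_k (x_{k,i} - mean_i) · (x_{k,j} - mean_j), with n-1 = 5.
  S[A,A] = ((-3.3333)·(-3.3333) + (-1.3333)·(-1.3333) + (1.6667)·(1.6667) + (2.6667)·(2.6667) + (-0.3333)·(-0.3333) + (0.6667)·(0.6667)) / 5 = 23.3333/5 = 4.6667
  S[A,B] = ((-3.3333)·(0.3333) + (-1.3333)·(-2.6667) + (1.6667)·(-1.6667) + (2.6667)·(-2.6667) + (-0.3333)·(4.3333) + (0.6667)·(2.3333)) / 5 = -7.3333/5 = -1.4667
  S[B,B] = ((0.3333)·(0.3333) + (-2.6667)·(-2.6667) + (-1.6667)·(-1.6667) + (-2.6667)·(-2.6667) + (4.3333)·(4.3333) + (2.3333)·(2.3333)) / 5 = 41.3333/5 = 8.2667

S is symmetric (S[j,i] = S[i,j]). Assembling:

S = [[4.6667, -1.4667],
 [-1.4667, 8.2667]]


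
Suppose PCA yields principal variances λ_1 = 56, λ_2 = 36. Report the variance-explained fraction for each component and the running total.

Step 1 — total variance = trace(Sigma) = Σ λ_i = 56 + 36 = 92.

Step 2 — fraction explained by component i = λ_i / Σ λ:
  PC1: 56/92 = 0.6087
  PC2: 36/92 = 0.3913

Step 3 — cumulative fraction after k components = (λ_1 + ... + λ_k) / Σ λ:
  k = 1: 56/92 = 0.6087
  k = 2: (56 + 36)/92 = 92/92 = 1

Summary (fraction, with percent):

explained: PC1 0.6087 (60.87%), PC2 0.3913 (39.13%);  cumulative: 0.6087, 1


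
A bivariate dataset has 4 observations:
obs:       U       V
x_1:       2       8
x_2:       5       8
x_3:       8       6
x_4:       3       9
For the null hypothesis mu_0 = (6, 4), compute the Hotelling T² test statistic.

Step 1 — sample mean vector:
  mean(U) = (2 + 5 + 8 + 3) / 4 = 18/4 = 4.5
  mean(V) = (8 + 8 + 6 + 9) / 4 = 31/4 = 7.75
  x̄ = (4.5, 7.75),  deviation x̄ - mu_0 = (4.5, 7.75) - (6, 4) = (-1.5, 3.75).

Step 2 — sample covariance matrix, S[i,j] = (1/(n-1)) · Σ_k (x_{k,i} - mean_i) · (x_{k,j} - mean_j), divisor n-1 = 3:
  S[U,U] = ((-2.5)·(-2.5) + (0.5)·(0.5) + (3.5)·(3.5) + (-1.5)·(-1.5)) / 3 = 21/3 = 7
  S[U,V] = ((-2.5)·(0.25) + (0.5)·(0.25) + (3.5)·(-1.75) + (-1.5)·(1.25)) / 3 = -8.5/3 = -2.8333
  S[V,V] = ((0.25)·(0.25) + (0.25)·(0.25) + (-1.75)·(-1.75) + (1.25)·(1.25)) / 3 = 4.75/3 = 1.5833
  S = [[7, -2.8333],
 [-2.8333, 1.5833]].

Step 3 — invert S. det(S) = 7·1.5833 - (-2.8333)² = 3.0556.
  S^{-1} = (1/det) · [[d, -b], [-b, a]] = [[0.5182, 0.9273],
 [0.9273, 2.2909]].

Step 4 — quadratic form (x̄ - mu_0)^T · S^{-1} · (x̄ - mu_0):
  S^{-1} · (x̄ - mu_0) = (2.7, 7.2),
  (x̄ - mu_0)^T · [...] = (-1.5)·(2.7) + (3.75)·(7.2) = 22.95.

Step 5 — scale by n: T² = 4 · 22.95 = 91.8.

T² ≈ 91.8


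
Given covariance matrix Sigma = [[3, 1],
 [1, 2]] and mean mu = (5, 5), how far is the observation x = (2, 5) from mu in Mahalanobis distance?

Step 1 — centre the observation: (x - mu) = (-3, 0).

Step 2 — invert Sigma. det(Sigma) = 3·2 - (1)² = 5.
  Sigma^{-1} = (1/det) · [[d, -b], [-b, a]] = [[0.4, -0.2],
 [-0.2, 0.6]].

Step 3 — form the quadratic (x - mu)^T · Sigma^{-1} · (x - mu):
  Sigma^{-1} · (x - mu) = (-1.2, 0.6).
  (x - mu)^T · [Sigma^{-1} · (x - mu)] = (-3)·(-1.2) + (0)·(0.6) = 3.6.

Step 4 — take square root: d = √(3.6) ≈ 1.8974.

d(x, mu) = √(3.6) ≈ 1.8974


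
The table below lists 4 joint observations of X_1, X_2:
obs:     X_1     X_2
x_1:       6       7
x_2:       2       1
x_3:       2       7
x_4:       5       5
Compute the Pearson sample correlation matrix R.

Step 1 — column means:
  mean(X_1) = (6 + 2 + 2 + 5) / 4 = 15/4 = 3.75
  mean(X_2) = (7 + 1 + 7 + 5) / 4 = 20/4 = 5

Step 2 — sample variances and covariances s[i,j] = (1/(n-1)) · Σ_k (x_{k,i} - mean_i) · (x_{k,j} - mean_j), with n-1 = 3:
  s[X_1,X_1] = ((2.25)·(2.25) + (-1.75)·(-1.75) + (-1.75)·(-1.75) + (1.25)·(1.25)) / 3 = 12.75/3 = 4.25
  s[X_1,X_2] = ((2.25)·(2) + (-1.75)·(-4) + (-1.75)·(2) + (1.25)·(0)) / 3 = 8/3 = 2.6667
  s[X_2,X_2] = ((2)·(2) + (-4)·(-4) + (2)·(2) + (0)·(0)) / 3 = 24/3 = 8
  Sample standard deviations s_i = √(s[i,i]):
  s(X_1) = √(4.25) = 2.0616
  s(X_2) = √(8) = 2.8284

Step 3 — r_{ij} = s_{ij} / (s_i · s_j):
  r[X_1,X_1] = 1 (diagonal).
  r[X_1,X_2] = 2.6667 / (2.0616 · 2.8284) = 2.6667 / 5.831 = 0.4573
  r[X_2,X_2] = 1 (diagonal).

R is symmetric with unit diagonal. Assembling:

R = [[1, 0.4573],
 [0.4573, 1]]


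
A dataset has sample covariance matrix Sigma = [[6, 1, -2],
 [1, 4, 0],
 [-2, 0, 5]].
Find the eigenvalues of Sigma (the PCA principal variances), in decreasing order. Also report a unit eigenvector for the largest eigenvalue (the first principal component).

Step 1 — characteristic polynomial p(λ) = det(λI - Sigma) = λ³ - tr·λ² + c_1·λ - det, where tr = trace, c_1 = sum of the principal 2×2 minors, det = det(Sigma):
  tr = 6 + 4 + 5 = 15,
  c_1 = (6·4 - (1)²) + (6·5 - (-2)²) + (4·5 - (0)²) = 23 + 26 + 20 = 69,
  det = 6·(4·5 - (0)²) - (1)·((1)·5 - (0)·(-2)) + (-2)·((1)·(0) - 4·(-2)) = 6·(20) - (1)·(5) + (-2)·(8) = 99.
  So p(λ) = λ³ - 15λ² + 69λ - 99.
Step 2 — look for an integer root (rational root theorem: any rational root is an integer divisor of 99). Testing λ = 3:
  p(3) = 27 - 135 + 207 - 99 = 0  ✓
  Dividing out (λ - 3): p(λ) = (λ - 3)(λ² - 12λ + 33).
Step 3 — remaining eigenvalues from the quadratic λ² - 12λ + 33 = 0:
  Δ = 12² - 4·33 = 144 - 132 = 12,  λ = (12 ± √12)/2 = (12 ± 3.4641)/2 ≈ 7.7321 or 4.2679.
  Sorted: λ_1 = 7.7321,  λ_2 = 4.2679,  λ_3 = 3  (check: sum = 15 = tr ✓).

Step 4 — unit eigenvector for λ_1 ≈ 7.7321: v spans the null space of (Sigma - λ_1 I), whose rows are
  r_1 = (-1.7321, 1, -2),  r_2 = (1, -3.7321, 0),  r_3 = (-2, 0, -2.7321).
  v is orthogonal to every row, so take v ∝ r_1 × r_2 = ((1)·(0) - (-2)·(-3.7321), (-2)·(1) - (-1.7321)·(0), (-1.7321)·(-3.7321) - (1)·(1)) ≈ (-7.4641, -2, 5.4641).
  Rescale (multiply by -1 so the first nonzero entry is positive): u = (7.4641, 2, -5.4641).
  ||u|| = √((7.4641)² + (2)² + (-5.4641)²) = √(89.5692) ≈ 9.4641,  v_1 = u/||u|| ≈ (0.7887, 0.2113, -0.5774) (||v_1|| = 1).

λ_1 = 7.7321,  λ_2 = 4.2679,  λ_3 = 3;  v_1 ≈ (0.7887, 0.2113, -0.5774)


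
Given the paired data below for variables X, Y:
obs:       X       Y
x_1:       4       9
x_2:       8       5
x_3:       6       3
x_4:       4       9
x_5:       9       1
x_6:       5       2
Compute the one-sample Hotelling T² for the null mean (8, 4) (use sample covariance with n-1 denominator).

Step 1 — sample mean vector:
  mean(X) = (4 + 8 + 6 + 4 + 9 + 5) / 6 = 36/6 = 6
  mean(Y) = (9 + 5 + 3 + 9 + 1 + 2) / 6 = 29/6 = 4.8333
  x̄ = (6, 4.8333),  deviation x̄ - mu_0 = (6, 4.8333) - (8, 4) = (-2, 0.8333).

Step 2 — sample covariance matrix, S[i,j] = (1/(n-1)) · Σ_k (x_{k,i} - mean_i) · (x_{k,j} - mean_j), divisor n-1 = 5:
  S[X,X] = ((-2)·(-2) + (2)·(2) + (0)·(0) + (-2)·(-2) + (3)·(3) + (-1)·(-1)) / 5 = 22/5 = 4.4
  S[X,Y] = ((-2)·(4.1667) + (2)·(0.1667) + (0)·(-1.8333) + (-2)·(4.1667) + (3)·(-3.8333) + (-1)·(-2.8333)) / 5 = -25/5 = -5
  S[Y,Y] = ((4.1667)·(4.1667) + (0.1667)·(0.1667) + (-1.8333)·(-1.8333) + (4.1667)·(4.1667) + (-3.8333)·(-3.8333) + (-2.8333)·(-2.8333)) / 5 = 60.8333/5 = 12.1667
  S = [[4.4, -5],
 [-5, 12.1667]].

Step 3 — invert S. det(S) = 4.4·12.1667 - (-5)² = 28.5333.
  S^{-1} = (1/det) · [[d, -b], [-b, a]] = [[0.4264, 0.1752],
 [0.1752, 0.1542]].

Step 4 — quadratic form (x̄ - mu_0)^T · S^{-1} · (x̄ - mu_0):
  S^{-1} · (x̄ - mu_0) = (-0.7068, -0.222),
  (x̄ - mu_0)^T · [...] = (-2)·(-0.7068) + (0.8333)·(-0.222) = 1.2286.

Step 5 — scale by n: T² = 6 · 1.2286 = 7.3715.

T² ≈ 7.3715


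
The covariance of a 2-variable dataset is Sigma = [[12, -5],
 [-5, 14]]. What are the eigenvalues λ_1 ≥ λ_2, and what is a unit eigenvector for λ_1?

Step 1 — characteristic polynomial of 2×2 Sigma:
  det(Sigma - λI) = λ² - trace · λ + det = 0.
  trace = 12 + 14 = 26, det = 12·14 - (-5)² = 143.
Step 2 — discriminant:
  Δ = trace² - 4·det = 676 - 572 = 104.
Step 3 — eigenvalues:
  λ = (trace ± √Δ)/2 = (26 ± 10.198)/2,
  λ_1 = 18.099,  λ_2 = 7.901.

Step 4 — unit eigenvector for λ_1: solve (Sigma - λ_1 I)v = 0. First row:
  (12 - 18.099)·v_x + (-5)·v_y = 0, i.e. (-6.099)·v_x + (-5)·v_y = 0,
  so v ∝ (b, λ_1 - a) = (-5, 6.099); multiply by -1 so the first entry is positive: u = (5, -6.099).
  ||u|| = √((5)² + (-6.099)²) = √(62.198) ≈ 7.8866,
  v_1 = u/||u|| ≈ (0.634, -0.7733) (||v_1|| = 1).

λ_1 = 18.099,  λ_2 = 7.901;  v_1 ≈ (0.634, -0.7733)


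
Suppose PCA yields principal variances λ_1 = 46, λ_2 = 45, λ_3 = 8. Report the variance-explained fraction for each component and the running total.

Step 1 — total variance = trace(Sigma) = Σ λ_i = 46 + 45 + 8 = 99.

Step 2 — fraction explained by component i = λ_i / Σ λ:
  PC1: 46/99 = 0.4646
  PC2: 45/99 = 0.4545
  PC3: 8/99 = 0.0808

Step 3 — cumulative fraction after k components = (λ_1 + ... + λ_k) / Σ λ:
  k = 1: 46/99 = 0.4646
  k = 2: (46 + 45)/99 = 91/99 = 0.9192
  k = 3: (46 + 45 + 8)/99 = 99/99 = 1

Summary (fraction, with percent):

explained: PC1 0.4646 (46.46%), PC2 0.4545 (45.45%), PC3 0.0808 (8.08%);  cumulative: 0.4646, 0.9192, 1


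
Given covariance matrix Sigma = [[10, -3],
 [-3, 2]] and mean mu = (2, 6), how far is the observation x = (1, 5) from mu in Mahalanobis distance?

Step 1 — centre the observation: (x - mu) = (-1, -1).

Step 2 — invert Sigma. det(Sigma) = 10·2 - (-3)² = 11.
  Sigma^{-1} = (1/det) · [[d, -b], [-b, a]] = [[0.1818, 0.2727],
 [0.2727, 0.9091]].

Step 3 — form the quadratic (x - mu)^T · Sigma^{-1} · (x - mu):
  Sigma^{-1} · (x - mu) = (-0.4545, -1.1818).
  (x - mu)^T · [Sigma^{-1} · (x - mu)] = (-1)·(-0.4545) + (-1)·(-1.1818) = 1.6364.

Step 4 — take square root: d = √(1.6364) ≈ 1.2792.

d(x, mu) = √(1.6364) ≈ 1.2792


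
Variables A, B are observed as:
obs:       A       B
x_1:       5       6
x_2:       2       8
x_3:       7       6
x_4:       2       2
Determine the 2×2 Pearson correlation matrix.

Step 1 — column means:
  mean(A) = (5 + 2 + 7 + 2) / 4 = 16/4 = 4
  mean(B) = (6 + 8 + 6 + 2) / 4 = 22/4 = 5.5

Step 2 — sample variances and covariances s[i,j] = (1/(n-1)) · Σ_k (x_{k,i} - mean_i) · (x_{k,j} - mean_j), with n-1 = 3:
  s[A,A] = ((1)·(1) + (-2)·(-2) + (3)·(3) + (-2)·(-2)) / 3 = 18/3 = 6
  s[A,B] = ((1)·(0.5) + (-2)·(2.5) + (3)·(0.5) + (-2)·(-3.5)) / 3 = 4/3 = 1.3333
  s[B,B] = ((0.5)·(0.5) + (2.5)·(2.5) + (0.5)·(0.5) + (-3.5)·(-3.5)) / 3 = 19/3 = 6.3333
  Sample standard deviations s_i = √(s[i,i]):
  s(A) = √(6) = 2.4495
  s(B) = √(6.3333) = 2.5166

Step 3 — r_{ij} = s_{ij} / (s_i · s_j):
  r[A,A] = 1 (diagonal).
  r[A,B] = 1.3333 / (2.4495 · 2.5166) = 1.3333 / 6.1644 = 0.2163
  r[B,B] = 1 (diagonal).

R is symmetric with unit diagonal. Assembling:

R = [[1, 0.2163],
 [0.2163, 1]]


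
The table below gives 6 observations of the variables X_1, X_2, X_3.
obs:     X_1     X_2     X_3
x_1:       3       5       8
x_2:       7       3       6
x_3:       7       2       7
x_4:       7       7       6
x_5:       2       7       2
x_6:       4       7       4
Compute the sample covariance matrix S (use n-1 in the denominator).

Step 1 — column means:
  mean(X_1) = (3 + 7 + 7 + 7 + 2 + 4) / 6 = 30/6 = 5
  mean(X_2) = (5 + 3 + 2 + 7 + 7 + 7) / 6 = 31/6 = 5.1667
  mean(X_3) = (8 + 6 + 7 + 6 + 2 + 4) / 6 = 33/6 = 5.5

Step 2 — sample covariance S[i,j] = (1/(n-1)) · Σ_k (x_{k,i} - mean_i) · (x_{k,j} - mean_j), with n-1 = 5.
  S[X_1,X_1] = ((-2)·(-2) + (2)·(2) + (2)·(2) + (2)·(2) + (-3)·(-3) + (-1)·(-1)) / 5 = 26/5 = 5.2
  S[X_1,X_2] = ((-2)·(-0.1667) + (2)·(-2.1667) + (2)·(-3.1667) + (2)·(1.8333) + (-3)·(1.8333) + (-1)·(1.8333)) / 5 = -14/5 = -2.8
  S[X_1,X_3] = ((-2)·(2.5) + (2)·(0.5) + (2)·(1.5) + (2)·(0.5) + (-3)·(-3.5) + (-1)·(-1.5)) / 5 = 12/5 = 2.4
  S[X_2,X_2] = ((-0.1667)·(-0.1667) + (-2.1667)·(-2.1667) + (-3.1667)·(-3.1667) + (1.8333)·(1.8333) + (1.8333)·(1.8333) + (1.8333)·(1.8333)) / 5 = 24.8333/5 = 4.9667
  S[X_2,X_3] = ((-0.1667)·(2.5) + (-2.1667)·(0.5) + (-3.1667)·(1.5) + (1.8333)·(0.5) + (1.8333)·(-3.5) + (1.8333)·(-1.5)) / 5 = -14.5/5 = -2.9
  S[X_3,X_3] = ((2.5)·(2.5) + (0.5)·(0.5) + (1.5)·(1.5) + (0.5)·(0.5) + (-3.5)·(-3.5) + (-1.5)·(-1.5)) / 5 = 23.5/5 = 4.7

S is symmetric (S[j,i] = S[i,j]). Assembling:

S = [[5.2, -2.8, 2.4],
 [-2.8, 4.9667, -2.9],
 [2.4, -2.9, 4.7]]


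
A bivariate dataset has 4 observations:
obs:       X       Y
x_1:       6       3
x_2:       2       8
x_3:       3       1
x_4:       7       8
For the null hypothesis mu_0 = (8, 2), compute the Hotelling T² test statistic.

Step 1 — sample mean vector:
  mean(X) = (6 + 2 + 3 + 7) / 4 = 18/4 = 4.5
  mean(Y) = (3 + 8 + 1 + 8) / 4 = 20/4 = 5
  x̄ = (4.5, 5),  deviation x̄ - mu_0 = (4.5, 5) - (8, 2) = (-3.5, 3).

Step 2 — sample covariance matrix, S[i,j] = (1/(n-1)) · Σ_k (x_{k,i} - mean_i) · (x_{k,j} - mean_j), divisor n-1 = 3:
  S[X,X] = ((1.5)·(1.5) + (-2.5)·(-2.5) + (-1.5)·(-1.5) + (2.5)·(2.5)) / 3 = 17/3 = 5.6667
  S[X,Y] = ((1.5)·(-2) + (-2.5)·(3) + (-1.5)·(-4) + (2.5)·(3)) / 3 = 3/3 = 1
  S[Y,Y] = ((-2)·(-2) + (3)·(3) + (-4)·(-4) + (3)·(3)) / 3 = 38/3 = 12.6667
  S = [[5.6667, 1],
 [1, 12.6667]].

Step 3 — invert S. det(S) = 5.6667·12.6667 - (1)² = 70.7778.
  S^{-1} = (1/det) · [[d, -b], [-b, a]] = [[0.179, -0.0141],
 [-0.0141, 0.0801]].

Step 4 — quadratic form (x̄ - mu_0)^T · S^{-1} · (x̄ - mu_0):
  S^{-1} · (x̄ - mu_0) = (-0.6688, 0.2896),
  (x̄ - mu_0)^T · [...] = (-3.5)·(-0.6688) + (3)·(0.2896) = 3.2096.

Step 5 — scale by n: T² = 4 · 3.2096 = 12.8383.

T² ≈ 12.8383


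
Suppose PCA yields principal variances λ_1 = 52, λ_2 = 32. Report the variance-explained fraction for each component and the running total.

Step 1 — total variance = trace(Sigma) = Σ λ_i = 52 + 32 = 84.

Step 2 — fraction explained by component i = λ_i / Σ λ:
  PC1: 52/84 = 0.619
  PC2: 32/84 = 0.381

Step 3 — cumulative fraction after k components = (λ_1 + ... + λ_k) / Σ λ:
  k = 1: 52/84 = 0.619
  k = 2: (52 + 32)/84 = 84/84 = 1

Summary (fraction, with percent):

explained: PC1 0.619 (61.9%), PC2 0.381 (38.1%);  cumulative: 0.619, 1


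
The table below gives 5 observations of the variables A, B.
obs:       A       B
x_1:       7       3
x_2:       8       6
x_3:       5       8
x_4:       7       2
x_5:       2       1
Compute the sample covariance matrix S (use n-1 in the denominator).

Step 1 — column means:
  mean(A) = (7 + 8 + 5 + 7 + 2) / 5 = 29/5 = 5.8
  mean(B) = (3 + 6 + 8 + 2 + 1) / 5 = 20/5 = 4

Step 2 — sample covariance S[i,j] = (1/(n-1)) · Σ_k (x_{k,i} - mean_i) · (x_{k,j} - mean_j), with n-1 = 4.
  S[A,A] = ((1.2)·(1.2) + (2.2)·(2.2) + (-0.8)·(-0.8) + (1.2)·(1.2) + (-3.8)·(-3.8)) / 4 = 22.8/4 = 5.7
  S[A,B] = ((1.2)·(-1) + (2.2)·(2) + (-0.8)·(4) + (1.2)·(-2) + (-3.8)·(-3)) / 4 = 9/4 = 2.25
  S[B,B] = ((-1)·(-1) + (2)·(2) + (4)·(4) + (-2)·(-2) + (-3)·(-3)) / 4 = 34/4 = 8.5

S is symmetric (S[j,i] = S[i,j]). Assembling:

S = [[5.7, 2.25],
 [2.25, 8.5]]


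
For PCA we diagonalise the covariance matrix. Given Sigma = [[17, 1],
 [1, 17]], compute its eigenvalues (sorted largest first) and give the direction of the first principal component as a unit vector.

Step 1 — characteristic polynomial of 2×2 Sigma:
  det(Sigma - λI) = λ² - trace · λ + det = 0.
  trace = 17 + 17 = 34, det = 17·17 - (1)² = 288.
Step 2 — discriminant:
  Δ = trace² - 4·det = 1156 - 1152 = 4.
Step 3 — eigenvalues:
  λ = (trace ± √Δ)/2 = (34 ± 2)/2,
  λ_1 = 18,  λ_2 = 16.

Step 4 — unit eigenvector for λ_1: solve (Sigma - λ_1 I)v = 0. First row:
  (17 - 18)·v_x + (1)·v_y = 0, i.e. (-1)·v_x + (1)·v_y = 0,
  so v ∝ (b, λ_1 - a) = (1, 1) = u.
  ||u|| = √((1)² + (1)²) = √(2) ≈ 1.4142,
  v_1 = u/||u|| ≈ (0.7071, 0.7071) (||v_1|| = 1).

λ_1 = 18,  λ_2 = 16;  v_1 ≈ (0.7071, 0.7071)


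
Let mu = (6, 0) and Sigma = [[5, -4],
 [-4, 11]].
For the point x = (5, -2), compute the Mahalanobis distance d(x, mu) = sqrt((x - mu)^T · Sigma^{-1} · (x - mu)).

Step 1 — centre the observation: (x - mu) = (-1, -2).

Step 2 — invert Sigma. det(Sigma) = 5·11 - (-4)² = 39.
  Sigma^{-1} = (1/det) · [[d, -b], [-b, a]] = [[0.2821, 0.1026],
 [0.1026, 0.1282]].

Step 3 — form the quadratic (x - mu)^T · Sigma^{-1} · (x - mu):
  Sigma^{-1} · (x - mu) = (-0.4872, -0.359).
  (x - mu)^T · [Sigma^{-1} · (x - mu)] = (-1)·(-0.4872) + (-2)·(-0.359) = 1.2051.

Step 4 — take square root: d = √(1.2051) ≈ 1.0978.

d(x, mu) = √(1.2051) ≈ 1.0978


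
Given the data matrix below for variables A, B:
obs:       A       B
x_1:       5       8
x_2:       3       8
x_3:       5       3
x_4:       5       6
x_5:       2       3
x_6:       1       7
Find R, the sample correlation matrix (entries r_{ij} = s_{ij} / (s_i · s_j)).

Step 1 — column means:
  mean(A) = (5 + 3 + 5 + 5 + 2 + 1) / 6 = 21/6 = 3.5
  mean(B) = (8 + 8 + 3 + 6 + 3 + 7) / 6 = 35/6 = 5.8333

Step 2 — sample variances and covariances s[i,j] = (1/(n-1)) · Σ_k (x_{k,i} - mean_i) · (x_{k,j} - mean_j), with n-1 = 5:
  s[A,A] = ((1.5)·(1.5) + (-0.5)·(-0.5) + (1.5)·(1.5) + (1.5)·(1.5) + (-1.5)·(-1.5) + (-2.5)·(-2.5)) / 5 = 15.5/5 = 3.1
  s[A,B] = ((1.5)·(2.1667) + (-0.5)·(2.1667) + (1.5)·(-2.8333) + (1.5)·(0.1667) + (-1.5)·(-2.8333) + (-2.5)·(1.1667)) / 5 = -0.5/5 = -0.1
  s[B,B] = ((2.1667)·(2.1667) + (2.1667)·(2.1667) + (-2.8333)·(-2.8333) + (0.1667)·(0.1667) + (-2.8333)·(-2.8333) + (1.1667)·(1.1667)) / 5 = 26.8333/5 = 5.3667
  Sample standard deviations s_i = √(s[i,i]):
  s(A) = √(3.1) = 1.7607
  s(B) = √(5.3667) = 2.3166

Step 3 — r_{ij} = s_{ij} / (s_i · s_j):
  r[A,A] = 1 (diagonal).
  r[A,B] = -0.1 / (1.7607 · 2.3166) = -0.1 / 4.0788 = -0.0245
  r[B,B] = 1 (diagonal).

R is symmetric with unit diagonal. Assembling:

R = [[1, -0.0245],
 [-0.0245, 1]]


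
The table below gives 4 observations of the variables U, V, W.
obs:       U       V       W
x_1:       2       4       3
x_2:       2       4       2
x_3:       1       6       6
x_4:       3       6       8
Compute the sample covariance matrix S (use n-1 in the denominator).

Step 1 — column means:
  mean(U) = (2 + 2 + 1 + 3) / 4 = 8/4 = 2
  mean(V) = (4 + 4 + 6 + 6) / 4 = 20/4 = 5
  mean(W) = (3 + 2 + 6 + 8) / 4 = 19/4 = 4.75

Step 2 — sample covariance S[i,j] = (1/(n-1)) · Σ_k (x_{k,i} - mean_i) · (x_{k,j} - mean_j), with n-1 = 3.
  S[U,U] = ((0)·(0) + (0)·(0) + (-1)·(-1) + (1)·(1)) / 3 = 2/3 = 0.6667
  S[U,V] = ((0)·(-1) + (0)·(-1) + (-1)·(1) + (1)·(1)) / 3 = 0/3 = 0
  S[U,W] = ((0)·(-1.75) + (0)·(-2.75) + (-1)·(1.25) + (1)·(3.25)) / 3 = 2/3 = 0.6667
  S[V,V] = ((-1)·(-1) + (-1)·(-1) + (1)·(1) + (1)·(1)) / 3 = 4/3 = 1.3333
  S[V,W] = ((-1)·(-1.75) + (-1)·(-2.75) + (1)·(1.25) + (1)·(3.25)) / 3 = 9/3 = 3
  S[W,W] = ((-1.75)·(-1.75) + (-2.75)·(-2.75) + (1.25)·(1.25) + (3.25)·(3.25)) / 3 = 22.75/3 = 7.5833

S is symmetric (S[j,i] = S[i,j]). Assembling:

S = [[0.6667, 0, 0.6667],
 [0, 1.3333, 3],
 [0.6667, 3, 7.5833]]


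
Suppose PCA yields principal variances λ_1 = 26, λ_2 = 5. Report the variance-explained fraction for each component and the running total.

Step 1 — total variance = trace(Sigma) = Σ λ_i = 26 + 5 = 31.

Step 2 — fraction explained by component i = λ_i / Σ λ:
  PC1: 26/31 = 0.8387
  PC2: 5/31 = 0.1613

Step 3 — cumulative fraction after k components = (λ_1 + ... + λ_k) / Σ λ:
  k = 1: 26/31 = 0.8387
  k = 2: (26 + 5)/31 = 31/31 = 1

Summary (fraction, with percent):

explained: PC1 0.8387 (83.87%), PC2 0.1613 (16.13%);  cumulative: 0.8387, 1


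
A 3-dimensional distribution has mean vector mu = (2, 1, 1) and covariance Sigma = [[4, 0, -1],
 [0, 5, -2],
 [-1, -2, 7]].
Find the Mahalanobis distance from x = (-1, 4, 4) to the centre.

Step 1 — centre the observation: (x - mu) = (-3, 3, 3).

Step 2 — invert Sigma (cofactor / det for 3×3, or solve directly):
  Sigma^{-1} = [[0.2605, 0.0168, 0.042],
 [0.0168, 0.2269, 0.0672],
 [0.042, 0.0672, 0.1681]].

Step 3 — form the quadratic (x - mu)^T · Sigma^{-1} · (x - mu):
  Sigma^{-1} · (x - mu) = (-0.605, 0.8319, 0.5798).
  (x - mu)^T · [Sigma^{-1} · (x - mu)] = (-3)·(-0.605) + (3)·(0.8319) + (3)·(0.5798) = 6.0504.

Step 4 — take square root: d = √(6.0504) ≈ 2.4598.

d(x, mu) = √(6.0504) ≈ 2.4598


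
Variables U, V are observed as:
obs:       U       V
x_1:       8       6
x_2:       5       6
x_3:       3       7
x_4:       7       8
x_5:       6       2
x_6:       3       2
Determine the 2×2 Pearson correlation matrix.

Step 1 — column means:
  mean(U) = (8 + 5 + 3 + 7 + 6 + 3) / 6 = 32/6 = 5.3333
  mean(V) = (6 + 6 + 7 + 8 + 2 + 2) / 6 = 31/6 = 5.1667

Step 2 — sample variances and covariances s[i,j] = (1/(n-1)) · Σ_k (x_{k,i} - mean_i) · (x_{k,j} - mean_j), with n-1 = 5:
  s[U,U] = ((2.6667)·(2.6667) + (-0.3333)·(-0.3333) + (-2.3333)·(-2.3333) + (1.6667)·(1.6667) + (0.6667)·(0.6667) + (-2.3333)·(-2.3333)) / 5 = 21.3333/5 = 4.2667
  s[U,V] = ((2.6667)·(0.8333) + (-0.3333)·(0.8333) + (-2.3333)·(1.8333) + (1.6667)·(2.8333) + (0.6667)·(-3.1667) + (-2.3333)·(-3.1667)) / 5 = 7.6667/5 = 1.5333
  s[V,V] = ((0.8333)·(0.8333) + (0.8333)·(0.8333) + (1.8333)·(1.8333) + (2.8333)·(2.8333) + (-3.1667)·(-3.1667) + (-3.1667)·(-3.1667)) / 5 = 32.8333/5 = 6.5667
  Sample standard deviations s_i = √(s[i,i]):
  s(U) = √(4.2667) = 2.0656
  s(V) = √(6.5667) = 2.5626

Step 3 — r_{ij} = s_{ij} / (s_i · s_j):
  r[U,U] = 1 (diagonal).
  r[U,V] = 1.5333 / (2.0656 · 2.5626) = 1.5333 / 5.2932 = 0.2897
  r[V,V] = 1 (diagonal).

R is symmetric with unit diagonal. Assembling:

R = [[1, 0.2897],
 [0.2897, 1]]


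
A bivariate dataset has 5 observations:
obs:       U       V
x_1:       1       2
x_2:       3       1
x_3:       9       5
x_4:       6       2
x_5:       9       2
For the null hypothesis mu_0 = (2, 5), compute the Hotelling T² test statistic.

Step 1 — sample mean vector:
  mean(U) = (1 + 3 + 9 + 6 + 9) / 5 = 28/5 = 5.6
  mean(V) = (2 + 1 + 5 + 2 + 2) / 5 = 12/5 = 2.4
  x̄ = (5.6, 2.4),  deviation x̄ - mu_0 = (5.6, 2.4) - (2, 5) = (3.6, -2.6).

Step 2 — sample covariance matrix, S[i,j] = (1/(n-1)) · Σ_k (x_{k,i} - mean_i) · (x_{k,j} - mean_j), divisor n-1 = 4:
  S[U,U] = ((-4.6)·(-4.6) + (-2.6)·(-2.6) + (3.4)·(3.4) + (0.4)·(0.4) + (3.4)·(3.4)) / 4 = 51.2/4 = 12.8
  S[U,V] = ((-4.6)·(-0.4) + (-2.6)·(-1.4) + (3.4)·(2.6) + (0.4)·(-0.4) + (3.4)·(-0.4)) / 4 = 12.8/4 = 3.2
  S[V,V] = ((-0.4)·(-0.4) + (-1.4)·(-1.4) + (2.6)·(2.6) + (-0.4)·(-0.4) + (-0.4)·(-0.4)) / 4 = 9.2/4 = 2.3
  S = [[12.8, 3.2],
 [3.2, 2.3]].

Step 3 — invert S. det(S) = 12.8·2.3 - (3.2)² = 19.2.
  S^{-1} = (1/det) · [[d, -b], [-b, a]] = [[0.1198, -0.1667],
 [-0.1667, 0.6667]].

Step 4 — quadratic form (x̄ - mu_0)^T · S^{-1} · (x̄ - mu_0):
  S^{-1} · (x̄ - mu_0) = (0.8646, -2.3333),
  (x̄ - mu_0)^T · [...] = (3.6)·(0.8646) + (-2.6)·(-2.3333) = 9.1792.

Step 5 — scale by n: T² = 5 · 9.1792 = 45.8958.

T² ≈ 45.8958


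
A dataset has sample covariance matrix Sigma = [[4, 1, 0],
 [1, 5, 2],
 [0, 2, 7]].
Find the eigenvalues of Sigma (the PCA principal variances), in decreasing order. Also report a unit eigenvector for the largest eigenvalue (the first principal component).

Step 1 — characteristic polynomial p(λ) = det(λI - Sigma) = λ³ - tr·λ² + c_1·λ - det, where tr = trace, c_1 = sum of the principal 2×2 minors, det = det(Sigma):
  tr = 4 + 5 + 7 = 16,
  c_1 = (4·5 - (1)²) + (4·7 - (0)²) + (5·7 - (2)²) = 19 + 28 + 31 = 78,
  det = 4·(5·7 - (2)²) - (1)·((1)·7 - (2)·(0)) + (0)·((1)·(2) - 5·(0)) = 4·(31) - (1)·(7) + (0)·(2) = 117.
  So p(λ) = λ³ - 16λ² + 78λ - 117.
Step 2 — look for an integer root (rational root theorem: any rational root is an integer divisor of 117). Testing λ = 3:
  p(3) = 27 - 144 + 234 - 117 = 0  ✓
  Dividing out (λ - 3): p(λ) = (λ - 3)(λ² - 13λ + 39).
Step 3 — remaining eigenvalues from the quadratic λ² - 13λ + 39 = 0:
  Δ = 13² - 4·39 = 169 - 156 = 13,  λ = (13 ± √13)/2 = (13 ± 3.6056)/2 ≈ 8.3028 or 4.6972.
  Sorted: λ_1 = 8.3028,  λ_2 = 4.6972,  λ_3 = 3  (check: sum = 16 = tr ✓).

Step 4 — unit eigenvector for λ_1 ≈ 8.3028: v spans the null space of (Sigma - λ_1 I), whose rows are
  r_1 = (-4.3028, 1, 0),  r_2 = (1, -3.3028, 2),  r_3 = (0, 2, -1.3028).
  v is orthogonal to every row, so take v ∝ r_1 × r_2 = ((1)·(2) - (0)·(-3.3028), (0)·(1) - (-4.3028)·(2), (-4.3028)·(-3.3028) - (1)·(1)) ≈ (2, 8.6056, 13.2111).
  Let u = (2, 8.6056, 13.2111).
  ||u|| = √((2)² + (8.6056)² + (13.2111)²) = √(252.5887) ≈ 15.893,  v_1 = u/||u|| ≈ (0.1258, 0.5415, 0.8313) (||v_1|| = 1).

λ_1 = 8.3028,  λ_2 = 4.6972,  λ_3 = 3;  v_1 ≈ (0.1258, 0.5415, 0.8313)


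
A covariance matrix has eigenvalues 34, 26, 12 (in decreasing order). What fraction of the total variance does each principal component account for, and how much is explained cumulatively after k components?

Step 1 — total variance = trace(Sigma) = Σ λ_i = 34 + 26 + 12 = 72.

Step 2 — fraction explained by component i = λ_i / Σ λ:
  PC1: 34/72 = 0.4722
  PC2: 26/72 = 0.3611
  PC3: 12/72 = 0.1667

Step 3 — cumulative fraction after k components = (λ_1 + ... + λ_k) / Σ λ:
  k = 1: 34/72 = 0.4722
  k = 2: (34 + 26)/72 = 60/72 = 0.8333
  k = 3: (34 + 26 + 12)/72 = 72/72 = 1

Summary (fraction, with percent):

explained: PC1 0.4722 (47.22%), PC2 0.3611 (36.11%), PC3 0.1667 (16.67%);  cumulative: 0.4722, 0.8333, 1


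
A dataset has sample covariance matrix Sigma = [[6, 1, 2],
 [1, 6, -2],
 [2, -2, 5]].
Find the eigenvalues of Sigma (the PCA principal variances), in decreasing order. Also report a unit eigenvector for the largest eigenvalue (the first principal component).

Step 1 — characteristic polynomial p(λ) = det(λI - Sigma) = λ³ - tr·λ² + c_1·λ - det, where tr = trace, c_1 = sum of the principal 2×2 minors, det = det(Sigma):
  tr = 6 + 6 + 5 = 17,
  c_1 = (6·6 - (1)²) + (6·5 - (2)²) + (6·5 - (-2)²) = 35 + 26 + 26 = 87,
  det = 6·(6·5 - (-2)²) - (1)·((1)·5 - (-2)·(2)) + (2)·((1)·(-2) - 6·(2)) = 6·(26) - (1)·(9) + (2)·(-14) = 119.
  So p(λ) = λ³ - 17λ² + 87λ - 119.
Step 2 — look for an integer root (rational root theorem: any rational root is an integer divisor of 119). Testing λ = 7:
  p(7) = 343 - 833 + 609 - 119 = 0  ✓
  Dividing out (λ - 7): p(λ) = (λ - 7)(λ² - 10λ + 17).
Step 3 — remaining eigenvalues from the quadratic λ² - 10λ + 17 = 0:
  Δ = 10² - 4·17 = 100 - 68 = 32,  λ = (10 ± √32)/2 = (10 ± 5.6569)/2 ≈ 7.8284 or 2.1716.
  Sorted: λ_1 = 7.8284,  λ_2 = 7,  λ_3 = 2.1716  (check: sum = 17 = tr ✓).

Step 4 — unit eigenvector for λ_1 ≈ 7.8284: v spans the null space of (Sigma - λ_1 I), whose rows are
  r_1 = (-1.8284, 1, 2),  r_2 = (1, -1.8284, -2),  r_3 = (2, -2, -2.8284).
  v is orthogonal to every row, so take v ∝ r_1 × r_2 = ((1)·(-2) - (2)·(-1.8284), (2)·(1) - (-1.8284)·(-2), (-1.8284)·(-1.8284) - (1)·(1)) ≈ (1.6569, -1.6569, 2.3431).
  Let u = (1.6569, -1.6569, 2.3431).
  ||u|| = √((1.6569)² + (-1.6569)² + (2.3431)²) = √(10.9807) ≈ 3.3137,  v_1 = u/||u|| ≈ (0.5, -0.5, 0.7071) (||v_1|| = 1).

λ_1 = 7.8284,  λ_2 = 7,  λ_3 = 2.1716;  v_1 ≈ (0.5, -0.5, 0.7071)


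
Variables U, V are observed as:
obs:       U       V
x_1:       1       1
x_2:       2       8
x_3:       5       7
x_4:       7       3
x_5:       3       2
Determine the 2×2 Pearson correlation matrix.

Step 1 — column means:
  mean(U) = (1 + 2 + 5 + 7 + 3) / 5 = 18/5 = 3.6
  mean(V) = (1 + 8 + 7 + 3 + 2) / 5 = 21/5 = 4.2

Step 2 — sample variances and covariances s[i,j] = (1/(n-1)) · Σ_k (x_{k,i} - mean_i) · (x_{k,j} - mean_j), with n-1 = 4:
  s[U,U] = ((-2.6)·(-2.6) + (-1.6)·(-1.6) + (1.4)·(1.4) + (3.4)·(3.4) + (-0.6)·(-0.6)) / 4 = 23.2/4 = 5.8
  s[U,V] = ((-2.6)·(-3.2) + (-1.6)·(3.8) + (1.4)·(2.8) + (3.4)·(-1.2) + (-0.6)·(-2.2)) / 4 = 3.4/4 = 0.85
  s[V,V] = ((-3.2)·(-3.2) + (3.8)·(3.8) + (2.8)·(2.8) + (-1.2)·(-1.2) + (-2.2)·(-2.2)) / 4 = 38.8/4 = 9.7
  Sample standard deviations s_i = √(s[i,i]):
  s(U) = √(5.8) = 2.4083
  s(V) = √(9.7) = 3.1145

Step 3 — r_{ij} = s_{ij} / (s_i · s_j):
  r[U,U] = 1 (diagonal).
  r[U,V] = 0.85 / (2.4083 · 3.1145) = 0.85 / 7.5007 = 0.1133
  r[V,V] = 1 (diagonal).

R is symmetric with unit diagonal. Assembling:

R = [[1, 0.1133],
 [0.1133, 1]]


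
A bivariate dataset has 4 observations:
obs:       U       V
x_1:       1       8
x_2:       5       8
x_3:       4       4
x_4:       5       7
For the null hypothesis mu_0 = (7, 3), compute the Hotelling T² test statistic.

Step 1 — sample mean vector:
  mean(U) = (1 + 5 + 4 + 5) / 4 = 15/4 = 3.75
  mean(V) = (8 + 8 + 4 + 7) / 4 = 27/4 = 6.75
  x̄ = (3.75, 6.75),  deviation x̄ - mu_0 = (3.75, 6.75) - (7, 3) = (-3.25, 3.75).

Step 2 — sample covariance matrix, S[i,j] = (1/(n-1)) · Σ_k (x_{k,i} - mean_i) · (x_{k,j} - mean_j), divisor n-1 = 3:
  S[U,U] = ((-2.75)·(-2.75) + (1.25)·(1.25) + (0.25)·(0.25) + (1.25)·(1.25)) / 3 = 10.75/3 = 3.5833
  S[U,V] = ((-2.75)·(1.25) + (1.25)·(1.25) + (0.25)·(-2.75) + (1.25)·(0.25)) / 3 = -2.25/3 = -0.75
  S[V,V] = ((1.25)·(1.25) + (1.25)·(1.25) + (-2.75)·(-2.75) + (0.25)·(0.25)) / 3 = 10.75/3 = 3.5833
  S = [[3.5833, -0.75],
 [-0.75, 3.5833]].

Step 3 — invert S. det(S) = 3.5833·3.5833 - (-0.75)² = 12.2778.
  S^{-1} = (1/det) · [[d, -b], [-b, a]] = [[0.2919, 0.0611],
 [0.0611, 0.2919]].

Step 4 — quadratic form (x̄ - mu_0)^T · S^{-1} · (x̄ - mu_0):
  S^{-1} · (x̄ - mu_0) = (-0.7195, 0.8959),
  (x̄ - mu_0)^T · [...] = (-3.25)·(-0.7195) + (3.75)·(0.8959) = 5.698.

Step 5 — scale by n: T² = 4 · 5.698 = 22.7919.

T² ≈ 22.7919


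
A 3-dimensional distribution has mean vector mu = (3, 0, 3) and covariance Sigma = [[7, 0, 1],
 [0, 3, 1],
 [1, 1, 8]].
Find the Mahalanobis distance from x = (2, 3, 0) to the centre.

Step 1 — centre the observation: (x - mu) = (-1, 3, -3).

Step 2 — invert Sigma (cofactor / det for 3×3, or solve directly):
  Sigma^{-1} = [[0.1456, 0.0063, -0.019],
 [0.0063, 0.3481, -0.0443],
 [-0.019, -0.0443, 0.1329]].

Step 3 — form the quadratic (x - mu)^T · Sigma^{-1} · (x - mu):
  Sigma^{-1} · (x - mu) = (-0.0696, 1.1709, -0.5127).
  (x - mu)^T · [Sigma^{-1} · (x - mu)] = (-1)·(-0.0696) + (3)·(1.1709) + (-3)·(-0.5127) = 5.1203.

Step 4 — take square root: d = √(5.1203) ≈ 2.2628.

d(x, mu) = √(5.1203) ≈ 2.2628


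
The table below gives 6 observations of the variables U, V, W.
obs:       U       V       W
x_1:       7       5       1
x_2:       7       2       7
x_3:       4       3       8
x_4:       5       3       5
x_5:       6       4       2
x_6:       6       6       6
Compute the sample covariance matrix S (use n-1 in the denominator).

Step 1 — column means:
  mean(U) = (7 + 7 + 4 + 5 + 6 + 6) / 6 = 35/6 = 5.8333
  mean(V) = (5 + 2 + 3 + 3 + 4 + 6) / 6 = 23/6 = 3.8333
  mean(W) = (1 + 7 + 8 + 5 + 2 + 6) / 6 = 29/6 = 4.8333

Step 2 — sample covariance S[i,j] = (1/(n-1)) · Σ_k (x_{k,i} - mean_i) · (x_{k,j} - mean_j), with n-1 = 5.
  S[U,U] = ((1.1667)·(1.1667) + (1.1667)·(1.1667) + (-1.8333)·(-1.8333) + (-0.8333)·(-0.8333) + (0.1667)·(0.1667) + (0.1667)·(0.1667)) / 5 = 6.8333/5 = 1.3667
  S[U,V] = ((1.1667)·(1.1667) + (1.1667)·(-1.8333) + (-1.8333)·(-0.8333) + (-0.8333)·(-0.8333) + (0.1667)·(0.1667) + (0.1667)·(2.1667)) / 5 = 1.8333/5 = 0.3667
  S[U,W] = ((1.1667)·(-3.8333) + (1.1667)·(2.1667) + (-1.8333)·(3.1667) + (-0.8333)·(0.1667) + (0.1667)·(-2.8333) + (0.1667)·(1.1667)) / 5 = -8.1667/5 = -1.6333
  S[V,V] = ((1.1667)·(1.1667) + (-1.8333)·(-1.8333) + (-0.8333)·(-0.8333) + (-0.8333)·(-0.8333) + (0.1667)·(0.1667) + (2.1667)·(2.1667)) / 5 = 10.8333/5 = 2.1667
  S[V,W] = ((1.1667)·(-3.8333) + (-1.8333)·(2.1667) + (-0.8333)·(3.1667) + (-0.8333)·(0.1667) + (0.1667)·(-2.8333) + (2.1667)·(1.1667)) / 5 = -9.1667/5 = -1.8333
  S[W,W] = ((-3.8333)·(-3.8333) + (2.1667)·(2.1667) + (3.1667)·(3.1667) + (0.1667)·(0.1667) + (-2.8333)·(-2.8333) + (1.1667)·(1.1667)) / 5 = 38.8333/5 = 7.7667

S is symmetric (S[j,i] = S[i,j]). Assembling:

S = [[1.3667, 0.3667, -1.6333],
 [0.3667, 2.1667, -1.8333],
 [-1.6333, -1.8333, 7.7667]]


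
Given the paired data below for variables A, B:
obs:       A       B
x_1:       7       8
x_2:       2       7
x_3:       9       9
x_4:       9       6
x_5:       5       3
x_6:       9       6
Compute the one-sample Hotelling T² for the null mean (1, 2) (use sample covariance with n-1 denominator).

Step 1 — sample mean vector:
  mean(A) = (7 + 2 + 9 + 9 + 5 + 9) / 6 = 41/6 = 6.8333
  mean(B) = (8 + 7 + 9 + 6 + 3 + 6) / 6 = 39/6 = 6.5
  x̄ = (6.8333, 6.5),  deviation x̄ - mu_0 = (6.8333, 6.5) - (1, 2) = (5.8333, 4.5).

Step 2 — sample covariance matrix, S[i,j] = (1/(n-1)) · Σ_k (x_{k,i} - mean_i) · (x_{k,j} - mean_j), divisor n-1 = 5:
  S[A,A] = ((0.1667)·(0.1667) + (-4.8333)·(-4.8333) + (2.1667)·(2.1667) + (2.1667)·(2.1667) + (-1.8333)·(-1.8333) + (2.1667)·(2.1667)) / 5 = 40.8333/5 = 8.1667
  S[A,B] = ((0.1667)·(1.5) + (-4.8333)·(0.5) + (2.1667)·(2.5) + (2.1667)·(-0.5) + (-1.8333)·(-3.5) + (2.1667)·(-0.5)) / 5 = 7.5/5 = 1.5
  S[B,B] = ((1.5)·(1.5) + (0.5)·(0.5) + (2.5)·(2.5) + (-0.5)·(-0.5) + (-3.5)·(-3.5) + (-0.5)·(-0.5)) / 5 = 21.5/5 = 4.3
  S = [[8.1667, 1.5],
 [1.5, 4.3]].

Step 3 — invert S. det(S) = 8.1667·4.3 - (1.5)² = 32.8667.
  S^{-1} = (1/det) · [[d, -b], [-b, a]] = [[0.1308, -0.0456],
 [-0.0456, 0.2485]].

Step 4 — quadratic form (x̄ - mu_0)^T · S^{-1} · (x̄ - mu_0):
  S^{-1} · (x̄ - mu_0) = (0.5578, 0.8519),
  (x̄ - mu_0)^T · [...] = (5.8333)·(0.5578) + (4.5)·(0.8519) = 7.0876.

Step 5 — scale by n: T² = 6 · 7.0876 = 42.5254.

T² ≈ 42.5254


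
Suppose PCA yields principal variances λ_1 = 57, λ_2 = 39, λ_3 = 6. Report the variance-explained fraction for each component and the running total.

Step 1 — total variance = trace(Sigma) = Σ λ_i = 57 + 39 + 6 = 102.

Step 2 — fraction explained by component i = λ_i / Σ λ:
  PC1: 57/102 = 0.5588
  PC2: 39/102 = 0.3824
  PC3: 6/102 = 0.0588

Step 3 — cumulative fraction after k components = (λ_1 + ... + λ_k) / Σ λ:
  k = 1: 57/102 = 0.5588
  k = 2: (57 + 39)/102 = 96/102 = 0.9412
  k = 3: (57 + 39 + 6)/102 = 102/102 = 1

Summary (fraction, with percent):

explained: PC1 0.5588 (55.88%), PC2 0.3824 (38.24%), PC3 0.0588 (5.88%);  cumulative: 0.5588, 0.9412, 1


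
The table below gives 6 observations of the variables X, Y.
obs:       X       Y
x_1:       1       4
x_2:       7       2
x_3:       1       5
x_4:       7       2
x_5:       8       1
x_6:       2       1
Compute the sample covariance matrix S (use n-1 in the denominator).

Step 1 — column means:
  mean(X) = (1 + 7 + 1 + 7 + 8 + 2) / 6 = 26/6 = 4.3333
  mean(Y) = (4 + 2 + 5 + 2 + 1 + 1) / 6 = 15/6 = 2.5

Step 2 — sample covariance S[i,j] = (1/(n-1)) · Σ_k (x_{k,i} - mean_i) · (x_{k,j} - mean_j), with n-1 = 5.
  S[X,X] = ((-3.3333)·(-3.3333) + (2.6667)·(2.6667) + (-3.3333)·(-3.3333) + (2.6667)·(2.6667) + (3.6667)·(3.6667) + (-2.3333)·(-2.3333)) / 5 = 55.3333/5 = 11.0667
  S[X,Y] = ((-3.3333)·(1.5) + (2.6667)·(-0.5) + (-3.3333)·(2.5) + (2.6667)·(-0.5) + (3.6667)·(-1.5) + (-2.3333)·(-1.5)) / 5 = -18/5 = -3.6
  S[Y,Y] = ((1.5)·(1.5) + (-0.5)·(-0.5) + (2.5)·(2.5) + (-0.5)·(-0.5) + (-1.5)·(-1.5) + (-1.5)·(-1.5)) / 5 = 13.5/5 = 2.7

S is symmetric (S[j,i] = S[i,j]). Assembling:

S = [[11.0667, -3.6],
 [-3.6, 2.7]]


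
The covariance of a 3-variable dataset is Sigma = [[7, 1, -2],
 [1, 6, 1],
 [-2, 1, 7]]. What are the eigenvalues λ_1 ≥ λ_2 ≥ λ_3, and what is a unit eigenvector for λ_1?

Step 1 — characteristic polynomial p(λ) = det(λI - Sigma) = λ³ - tr·λ² + c_1·λ - det, where tr = trace, c_1 = sum of the principal 2×2 minors, det = det(Sigma):
  tr = 7 + 6 + 7 = 20,
  c_1 = (7·6 - (1)²) + (7·7 - (-2)²) + (6·7 - (1)²) = 41 + 45 + 41 = 127,
  det = 7·(6·7 - (1)²) - (1)·((1)·7 - (1)·(-2)) + (-2)·((1)·(1) - 6·(-2)) = 7·(41) - (1)·(9) + (-2)·(13) = 252.
  So p(λ) = λ³ - 20λ² + 127λ - 252.
Step 2 — look for an integer root (rational root theorem: any rational root is an integer divisor of 252). Testing λ = 4:
  p(4) = 64 - 320 + 508 - 252 = 0  ✓
  Dividing out (λ - 4): p(λ) = (λ - 4)(λ² - 16λ + 63).
Step 3 — remaining eigenvalues from the quadratic λ² - 16λ + 63 = 0:
  Δ = 16² - 4·63 = 256 - 252 = 4,  λ = (16 ± √4)/2 = (16 ± 2)/2 = 9 or 7.
  Sorted: λ_1 = 9,  λ_2 = 7,  λ_3 = 4  (check: sum = 20 = tr ✓).

Step 4 — unit eigenvector for λ_1 = 9: v spans the null space of (Sigma - λ_1 I), whose rows are
  r_1 = (-2, 1, -2),  r_2 = (1, -3, 1),  r_3 = (-2, 1, -2).
  v is orthogonal to every row, so take v ∝ r_1 × r_2 = ((1)·(1) - (-2)·(-3), (-2)·(1) - (-2)·(1), (-2)·(-3) - (1)·(1)) = (-5, 0, 5).
  Rescale (divide by 5; multiply by -1 so the first nonzero entry is positive): u = (1, 0, -1).
  ||u|| = √((1)² + (0)² + (-1)²) = √(2) ≈ 1.4142,  v_1 = u/||u|| ≈ (0.7071, 0, -0.7071) (||v_1|| = 1).

λ_1 = 9,  λ_2 = 7,  λ_3 = 4;  v_1 ≈ (0.7071, 0, -0.7071)


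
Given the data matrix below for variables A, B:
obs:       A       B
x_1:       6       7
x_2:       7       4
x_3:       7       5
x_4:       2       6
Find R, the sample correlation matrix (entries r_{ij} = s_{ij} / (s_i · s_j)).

Step 1 — column means:
  mean(A) = (6 + 7 + 7 + 2) / 4 = 22/4 = 5.5
  mean(B) = (7 + 4 + 5 + 6) / 4 = 22/4 = 5.5

Step 2 — sample variances and covariances s[i,j] = (1/(n-1)) · Σ_k (x_{k,i} - mean_i) · (x_{k,j} - mean_j), with n-1 = 3:
  s[A,A] = ((0.5)·(0.5) + (1.5)·(1.5) + (1.5)·(1.5) + (-3.5)·(-3.5)) / 3 = 17/3 = 5.6667
  s[A,B] = ((0.5)·(1.5) + (1.5)·(-1.5) + (1.5)·(-0.5) + (-3.5)·(0.5)) / 3 = -4/3 = -1.3333
  s[B,B] = ((1.5)·(1.5) + (-1.5)·(-1.5) + (-0.5)·(-0.5) + (0.5)·(0.5)) / 3 = 5/3 = 1.6667
  Sample standard deviations s_i = √(s[i,i]):
  s(A) = √(5.6667) = 2.3805
  s(B) = √(1.6667) = 1.291

Step 3 — r_{ij} = s_{ij} / (s_i · s_j):
  r[A,A] = 1 (diagonal).
  r[A,B] = -1.3333 / (2.3805 · 1.291) = -1.3333 / 3.0732 = -0.4339
  r[B,B] = 1 (diagonal).

R is symmetric with unit diagonal. Assembling:

R = [[1, -0.4339],
 [-0.4339, 1]]
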